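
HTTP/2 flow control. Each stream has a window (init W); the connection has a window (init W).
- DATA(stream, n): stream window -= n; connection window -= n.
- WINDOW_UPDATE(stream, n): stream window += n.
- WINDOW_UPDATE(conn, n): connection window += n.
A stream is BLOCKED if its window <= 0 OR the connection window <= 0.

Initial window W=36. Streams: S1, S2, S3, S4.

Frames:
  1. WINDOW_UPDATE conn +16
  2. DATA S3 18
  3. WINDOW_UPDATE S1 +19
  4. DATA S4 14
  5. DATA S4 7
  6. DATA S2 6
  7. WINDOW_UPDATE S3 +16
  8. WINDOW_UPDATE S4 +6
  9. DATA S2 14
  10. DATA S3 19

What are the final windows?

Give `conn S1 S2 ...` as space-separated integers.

Answer: -26 55 16 15 21

Derivation:
Op 1: conn=52 S1=36 S2=36 S3=36 S4=36 blocked=[]
Op 2: conn=34 S1=36 S2=36 S3=18 S4=36 blocked=[]
Op 3: conn=34 S1=55 S2=36 S3=18 S4=36 blocked=[]
Op 4: conn=20 S1=55 S2=36 S3=18 S4=22 blocked=[]
Op 5: conn=13 S1=55 S2=36 S3=18 S4=15 blocked=[]
Op 6: conn=7 S1=55 S2=30 S3=18 S4=15 blocked=[]
Op 7: conn=7 S1=55 S2=30 S3=34 S4=15 blocked=[]
Op 8: conn=7 S1=55 S2=30 S3=34 S4=21 blocked=[]
Op 9: conn=-7 S1=55 S2=16 S3=34 S4=21 blocked=[1, 2, 3, 4]
Op 10: conn=-26 S1=55 S2=16 S3=15 S4=21 blocked=[1, 2, 3, 4]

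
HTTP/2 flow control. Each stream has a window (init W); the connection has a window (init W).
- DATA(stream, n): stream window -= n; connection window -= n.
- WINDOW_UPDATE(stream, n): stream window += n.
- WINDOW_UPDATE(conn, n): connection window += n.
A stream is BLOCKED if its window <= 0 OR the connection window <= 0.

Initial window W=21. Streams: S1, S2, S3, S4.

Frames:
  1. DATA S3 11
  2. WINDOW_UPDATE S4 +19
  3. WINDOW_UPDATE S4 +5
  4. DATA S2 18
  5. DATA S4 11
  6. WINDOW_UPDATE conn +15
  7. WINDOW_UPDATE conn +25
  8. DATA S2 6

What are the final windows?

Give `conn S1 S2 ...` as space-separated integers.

Answer: 15 21 -3 10 34

Derivation:
Op 1: conn=10 S1=21 S2=21 S3=10 S4=21 blocked=[]
Op 2: conn=10 S1=21 S2=21 S3=10 S4=40 blocked=[]
Op 3: conn=10 S1=21 S2=21 S3=10 S4=45 blocked=[]
Op 4: conn=-8 S1=21 S2=3 S3=10 S4=45 blocked=[1, 2, 3, 4]
Op 5: conn=-19 S1=21 S2=3 S3=10 S4=34 blocked=[1, 2, 3, 4]
Op 6: conn=-4 S1=21 S2=3 S3=10 S4=34 blocked=[1, 2, 3, 4]
Op 7: conn=21 S1=21 S2=3 S3=10 S4=34 blocked=[]
Op 8: conn=15 S1=21 S2=-3 S3=10 S4=34 blocked=[2]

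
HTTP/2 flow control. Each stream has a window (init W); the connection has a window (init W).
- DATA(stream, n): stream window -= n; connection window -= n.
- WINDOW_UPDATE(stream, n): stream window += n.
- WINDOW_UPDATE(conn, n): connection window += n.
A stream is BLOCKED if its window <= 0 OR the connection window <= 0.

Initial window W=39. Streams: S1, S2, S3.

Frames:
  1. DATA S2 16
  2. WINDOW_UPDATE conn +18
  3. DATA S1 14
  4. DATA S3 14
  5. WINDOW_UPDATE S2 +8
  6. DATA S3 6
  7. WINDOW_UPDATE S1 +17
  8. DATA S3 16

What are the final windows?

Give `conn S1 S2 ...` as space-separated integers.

Op 1: conn=23 S1=39 S2=23 S3=39 blocked=[]
Op 2: conn=41 S1=39 S2=23 S3=39 blocked=[]
Op 3: conn=27 S1=25 S2=23 S3=39 blocked=[]
Op 4: conn=13 S1=25 S2=23 S3=25 blocked=[]
Op 5: conn=13 S1=25 S2=31 S3=25 blocked=[]
Op 6: conn=7 S1=25 S2=31 S3=19 blocked=[]
Op 7: conn=7 S1=42 S2=31 S3=19 blocked=[]
Op 8: conn=-9 S1=42 S2=31 S3=3 blocked=[1, 2, 3]

Answer: -9 42 31 3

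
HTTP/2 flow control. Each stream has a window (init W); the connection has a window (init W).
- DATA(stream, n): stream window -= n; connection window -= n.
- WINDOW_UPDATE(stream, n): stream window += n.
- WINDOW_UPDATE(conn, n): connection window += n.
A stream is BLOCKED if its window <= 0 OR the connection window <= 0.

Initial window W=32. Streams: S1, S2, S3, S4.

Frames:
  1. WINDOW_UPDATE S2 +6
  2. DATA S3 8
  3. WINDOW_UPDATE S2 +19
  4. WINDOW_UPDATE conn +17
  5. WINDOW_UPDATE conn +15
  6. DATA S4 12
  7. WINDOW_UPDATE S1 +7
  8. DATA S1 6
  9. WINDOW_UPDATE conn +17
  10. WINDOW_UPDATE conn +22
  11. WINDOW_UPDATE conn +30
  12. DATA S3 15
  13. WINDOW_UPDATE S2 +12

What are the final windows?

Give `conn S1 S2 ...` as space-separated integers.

Answer: 92 33 69 9 20

Derivation:
Op 1: conn=32 S1=32 S2=38 S3=32 S4=32 blocked=[]
Op 2: conn=24 S1=32 S2=38 S3=24 S4=32 blocked=[]
Op 3: conn=24 S1=32 S2=57 S3=24 S4=32 blocked=[]
Op 4: conn=41 S1=32 S2=57 S3=24 S4=32 blocked=[]
Op 5: conn=56 S1=32 S2=57 S3=24 S4=32 blocked=[]
Op 6: conn=44 S1=32 S2=57 S3=24 S4=20 blocked=[]
Op 7: conn=44 S1=39 S2=57 S3=24 S4=20 blocked=[]
Op 8: conn=38 S1=33 S2=57 S3=24 S4=20 blocked=[]
Op 9: conn=55 S1=33 S2=57 S3=24 S4=20 blocked=[]
Op 10: conn=77 S1=33 S2=57 S3=24 S4=20 blocked=[]
Op 11: conn=107 S1=33 S2=57 S3=24 S4=20 blocked=[]
Op 12: conn=92 S1=33 S2=57 S3=9 S4=20 blocked=[]
Op 13: conn=92 S1=33 S2=69 S3=9 S4=20 blocked=[]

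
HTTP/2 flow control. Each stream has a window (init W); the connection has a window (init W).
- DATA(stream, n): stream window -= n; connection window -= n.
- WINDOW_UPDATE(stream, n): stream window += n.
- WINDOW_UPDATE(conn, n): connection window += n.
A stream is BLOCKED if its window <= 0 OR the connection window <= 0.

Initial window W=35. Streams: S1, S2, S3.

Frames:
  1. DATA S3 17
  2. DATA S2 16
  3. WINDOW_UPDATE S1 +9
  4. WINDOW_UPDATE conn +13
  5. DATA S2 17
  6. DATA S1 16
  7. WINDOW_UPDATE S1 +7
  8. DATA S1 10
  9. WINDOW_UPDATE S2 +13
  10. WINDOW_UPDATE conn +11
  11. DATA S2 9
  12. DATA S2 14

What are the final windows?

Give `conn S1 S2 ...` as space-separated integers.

Op 1: conn=18 S1=35 S2=35 S3=18 blocked=[]
Op 2: conn=2 S1=35 S2=19 S3=18 blocked=[]
Op 3: conn=2 S1=44 S2=19 S3=18 blocked=[]
Op 4: conn=15 S1=44 S2=19 S3=18 blocked=[]
Op 5: conn=-2 S1=44 S2=2 S3=18 blocked=[1, 2, 3]
Op 6: conn=-18 S1=28 S2=2 S3=18 blocked=[1, 2, 3]
Op 7: conn=-18 S1=35 S2=2 S3=18 blocked=[1, 2, 3]
Op 8: conn=-28 S1=25 S2=2 S3=18 blocked=[1, 2, 3]
Op 9: conn=-28 S1=25 S2=15 S3=18 blocked=[1, 2, 3]
Op 10: conn=-17 S1=25 S2=15 S3=18 blocked=[1, 2, 3]
Op 11: conn=-26 S1=25 S2=6 S3=18 blocked=[1, 2, 3]
Op 12: conn=-40 S1=25 S2=-8 S3=18 blocked=[1, 2, 3]

Answer: -40 25 -8 18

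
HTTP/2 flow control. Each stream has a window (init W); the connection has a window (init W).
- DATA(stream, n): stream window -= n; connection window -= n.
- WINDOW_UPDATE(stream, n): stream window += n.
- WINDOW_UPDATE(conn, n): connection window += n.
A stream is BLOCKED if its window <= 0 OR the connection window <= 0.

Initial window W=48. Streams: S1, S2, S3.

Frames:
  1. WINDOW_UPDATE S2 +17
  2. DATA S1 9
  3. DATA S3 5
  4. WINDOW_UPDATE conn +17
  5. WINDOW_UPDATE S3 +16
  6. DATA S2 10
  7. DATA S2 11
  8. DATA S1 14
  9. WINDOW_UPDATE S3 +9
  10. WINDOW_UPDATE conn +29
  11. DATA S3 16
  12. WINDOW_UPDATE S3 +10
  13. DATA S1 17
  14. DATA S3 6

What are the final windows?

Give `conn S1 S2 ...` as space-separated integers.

Answer: 6 8 44 56

Derivation:
Op 1: conn=48 S1=48 S2=65 S3=48 blocked=[]
Op 2: conn=39 S1=39 S2=65 S3=48 blocked=[]
Op 3: conn=34 S1=39 S2=65 S3=43 blocked=[]
Op 4: conn=51 S1=39 S2=65 S3=43 blocked=[]
Op 5: conn=51 S1=39 S2=65 S3=59 blocked=[]
Op 6: conn=41 S1=39 S2=55 S3=59 blocked=[]
Op 7: conn=30 S1=39 S2=44 S3=59 blocked=[]
Op 8: conn=16 S1=25 S2=44 S3=59 blocked=[]
Op 9: conn=16 S1=25 S2=44 S3=68 blocked=[]
Op 10: conn=45 S1=25 S2=44 S3=68 blocked=[]
Op 11: conn=29 S1=25 S2=44 S3=52 blocked=[]
Op 12: conn=29 S1=25 S2=44 S3=62 blocked=[]
Op 13: conn=12 S1=8 S2=44 S3=62 blocked=[]
Op 14: conn=6 S1=8 S2=44 S3=56 blocked=[]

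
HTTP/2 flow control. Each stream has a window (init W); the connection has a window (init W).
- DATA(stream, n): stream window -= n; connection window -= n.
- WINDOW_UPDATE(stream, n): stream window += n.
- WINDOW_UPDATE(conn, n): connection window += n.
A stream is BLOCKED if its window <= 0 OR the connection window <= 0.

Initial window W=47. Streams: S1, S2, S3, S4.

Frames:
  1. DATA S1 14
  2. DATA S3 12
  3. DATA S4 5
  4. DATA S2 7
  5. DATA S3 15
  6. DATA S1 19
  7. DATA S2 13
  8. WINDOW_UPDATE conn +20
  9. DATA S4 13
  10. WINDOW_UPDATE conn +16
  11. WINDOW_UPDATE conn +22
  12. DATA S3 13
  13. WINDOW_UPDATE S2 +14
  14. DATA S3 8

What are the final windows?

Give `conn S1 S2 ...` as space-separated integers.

Answer: -14 14 41 -1 29

Derivation:
Op 1: conn=33 S1=33 S2=47 S3=47 S4=47 blocked=[]
Op 2: conn=21 S1=33 S2=47 S3=35 S4=47 blocked=[]
Op 3: conn=16 S1=33 S2=47 S3=35 S4=42 blocked=[]
Op 4: conn=9 S1=33 S2=40 S3=35 S4=42 blocked=[]
Op 5: conn=-6 S1=33 S2=40 S3=20 S4=42 blocked=[1, 2, 3, 4]
Op 6: conn=-25 S1=14 S2=40 S3=20 S4=42 blocked=[1, 2, 3, 4]
Op 7: conn=-38 S1=14 S2=27 S3=20 S4=42 blocked=[1, 2, 3, 4]
Op 8: conn=-18 S1=14 S2=27 S3=20 S4=42 blocked=[1, 2, 3, 4]
Op 9: conn=-31 S1=14 S2=27 S3=20 S4=29 blocked=[1, 2, 3, 4]
Op 10: conn=-15 S1=14 S2=27 S3=20 S4=29 blocked=[1, 2, 3, 4]
Op 11: conn=7 S1=14 S2=27 S3=20 S4=29 blocked=[]
Op 12: conn=-6 S1=14 S2=27 S3=7 S4=29 blocked=[1, 2, 3, 4]
Op 13: conn=-6 S1=14 S2=41 S3=7 S4=29 blocked=[1, 2, 3, 4]
Op 14: conn=-14 S1=14 S2=41 S3=-1 S4=29 blocked=[1, 2, 3, 4]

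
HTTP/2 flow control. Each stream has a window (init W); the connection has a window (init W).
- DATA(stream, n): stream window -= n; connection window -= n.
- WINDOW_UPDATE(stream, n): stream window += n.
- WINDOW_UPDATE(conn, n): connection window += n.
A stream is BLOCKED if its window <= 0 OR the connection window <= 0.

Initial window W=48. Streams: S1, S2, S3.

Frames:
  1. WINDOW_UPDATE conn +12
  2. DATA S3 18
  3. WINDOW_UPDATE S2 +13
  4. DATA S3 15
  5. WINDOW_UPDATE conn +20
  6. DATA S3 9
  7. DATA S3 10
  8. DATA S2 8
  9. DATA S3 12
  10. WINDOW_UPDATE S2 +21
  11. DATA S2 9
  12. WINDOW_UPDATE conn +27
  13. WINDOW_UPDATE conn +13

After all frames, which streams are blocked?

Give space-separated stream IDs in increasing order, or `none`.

Answer: S3

Derivation:
Op 1: conn=60 S1=48 S2=48 S3=48 blocked=[]
Op 2: conn=42 S1=48 S2=48 S3=30 blocked=[]
Op 3: conn=42 S1=48 S2=61 S3=30 blocked=[]
Op 4: conn=27 S1=48 S2=61 S3=15 blocked=[]
Op 5: conn=47 S1=48 S2=61 S3=15 blocked=[]
Op 6: conn=38 S1=48 S2=61 S3=6 blocked=[]
Op 7: conn=28 S1=48 S2=61 S3=-4 blocked=[3]
Op 8: conn=20 S1=48 S2=53 S3=-4 blocked=[3]
Op 9: conn=8 S1=48 S2=53 S3=-16 blocked=[3]
Op 10: conn=8 S1=48 S2=74 S3=-16 blocked=[3]
Op 11: conn=-1 S1=48 S2=65 S3=-16 blocked=[1, 2, 3]
Op 12: conn=26 S1=48 S2=65 S3=-16 blocked=[3]
Op 13: conn=39 S1=48 S2=65 S3=-16 blocked=[3]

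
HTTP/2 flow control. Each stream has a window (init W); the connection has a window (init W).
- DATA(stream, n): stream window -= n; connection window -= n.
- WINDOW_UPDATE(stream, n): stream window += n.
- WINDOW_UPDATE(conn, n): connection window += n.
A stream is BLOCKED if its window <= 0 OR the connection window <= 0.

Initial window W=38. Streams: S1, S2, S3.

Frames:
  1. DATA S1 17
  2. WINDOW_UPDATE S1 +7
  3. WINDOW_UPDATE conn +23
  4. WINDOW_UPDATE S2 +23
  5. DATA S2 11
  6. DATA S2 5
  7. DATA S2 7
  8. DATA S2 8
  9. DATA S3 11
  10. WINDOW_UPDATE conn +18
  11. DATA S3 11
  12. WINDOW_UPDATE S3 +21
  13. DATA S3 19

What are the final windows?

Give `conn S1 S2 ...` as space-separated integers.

Answer: -10 28 30 18

Derivation:
Op 1: conn=21 S1=21 S2=38 S3=38 blocked=[]
Op 2: conn=21 S1=28 S2=38 S3=38 blocked=[]
Op 3: conn=44 S1=28 S2=38 S3=38 blocked=[]
Op 4: conn=44 S1=28 S2=61 S3=38 blocked=[]
Op 5: conn=33 S1=28 S2=50 S3=38 blocked=[]
Op 6: conn=28 S1=28 S2=45 S3=38 blocked=[]
Op 7: conn=21 S1=28 S2=38 S3=38 blocked=[]
Op 8: conn=13 S1=28 S2=30 S3=38 blocked=[]
Op 9: conn=2 S1=28 S2=30 S3=27 blocked=[]
Op 10: conn=20 S1=28 S2=30 S3=27 blocked=[]
Op 11: conn=9 S1=28 S2=30 S3=16 blocked=[]
Op 12: conn=9 S1=28 S2=30 S3=37 blocked=[]
Op 13: conn=-10 S1=28 S2=30 S3=18 blocked=[1, 2, 3]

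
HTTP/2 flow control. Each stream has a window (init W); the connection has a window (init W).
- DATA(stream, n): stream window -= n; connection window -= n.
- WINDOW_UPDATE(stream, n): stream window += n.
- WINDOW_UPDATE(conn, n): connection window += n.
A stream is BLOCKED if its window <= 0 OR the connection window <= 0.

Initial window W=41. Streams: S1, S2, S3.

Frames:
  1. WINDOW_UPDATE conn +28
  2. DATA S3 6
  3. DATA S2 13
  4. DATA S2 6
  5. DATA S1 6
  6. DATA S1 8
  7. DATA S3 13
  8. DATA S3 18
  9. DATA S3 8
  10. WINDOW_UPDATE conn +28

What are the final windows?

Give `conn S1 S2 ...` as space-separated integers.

Answer: 19 27 22 -4

Derivation:
Op 1: conn=69 S1=41 S2=41 S3=41 blocked=[]
Op 2: conn=63 S1=41 S2=41 S3=35 blocked=[]
Op 3: conn=50 S1=41 S2=28 S3=35 blocked=[]
Op 4: conn=44 S1=41 S2=22 S3=35 blocked=[]
Op 5: conn=38 S1=35 S2=22 S3=35 blocked=[]
Op 6: conn=30 S1=27 S2=22 S3=35 blocked=[]
Op 7: conn=17 S1=27 S2=22 S3=22 blocked=[]
Op 8: conn=-1 S1=27 S2=22 S3=4 blocked=[1, 2, 3]
Op 9: conn=-9 S1=27 S2=22 S3=-4 blocked=[1, 2, 3]
Op 10: conn=19 S1=27 S2=22 S3=-4 blocked=[3]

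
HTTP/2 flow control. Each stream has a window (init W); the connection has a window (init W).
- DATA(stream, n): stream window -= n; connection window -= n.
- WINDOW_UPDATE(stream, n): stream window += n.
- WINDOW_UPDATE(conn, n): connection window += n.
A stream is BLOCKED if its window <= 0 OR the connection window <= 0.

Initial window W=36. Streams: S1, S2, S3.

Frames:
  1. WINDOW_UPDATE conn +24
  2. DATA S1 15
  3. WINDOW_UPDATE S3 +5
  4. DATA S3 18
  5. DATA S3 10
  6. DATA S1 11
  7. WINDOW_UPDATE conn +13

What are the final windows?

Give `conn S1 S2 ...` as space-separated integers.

Answer: 19 10 36 13

Derivation:
Op 1: conn=60 S1=36 S2=36 S3=36 blocked=[]
Op 2: conn=45 S1=21 S2=36 S3=36 blocked=[]
Op 3: conn=45 S1=21 S2=36 S3=41 blocked=[]
Op 4: conn=27 S1=21 S2=36 S3=23 blocked=[]
Op 5: conn=17 S1=21 S2=36 S3=13 blocked=[]
Op 6: conn=6 S1=10 S2=36 S3=13 blocked=[]
Op 7: conn=19 S1=10 S2=36 S3=13 blocked=[]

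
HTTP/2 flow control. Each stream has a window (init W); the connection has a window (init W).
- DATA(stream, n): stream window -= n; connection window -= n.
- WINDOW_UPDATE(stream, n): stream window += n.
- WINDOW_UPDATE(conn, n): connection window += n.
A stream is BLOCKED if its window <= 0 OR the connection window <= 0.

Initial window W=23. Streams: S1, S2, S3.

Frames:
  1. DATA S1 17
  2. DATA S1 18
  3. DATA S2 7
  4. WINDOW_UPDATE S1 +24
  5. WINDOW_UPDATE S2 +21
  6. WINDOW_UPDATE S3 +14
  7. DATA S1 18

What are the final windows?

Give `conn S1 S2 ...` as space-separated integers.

Answer: -37 -6 37 37

Derivation:
Op 1: conn=6 S1=6 S2=23 S3=23 blocked=[]
Op 2: conn=-12 S1=-12 S2=23 S3=23 blocked=[1, 2, 3]
Op 3: conn=-19 S1=-12 S2=16 S3=23 blocked=[1, 2, 3]
Op 4: conn=-19 S1=12 S2=16 S3=23 blocked=[1, 2, 3]
Op 5: conn=-19 S1=12 S2=37 S3=23 blocked=[1, 2, 3]
Op 6: conn=-19 S1=12 S2=37 S3=37 blocked=[1, 2, 3]
Op 7: conn=-37 S1=-6 S2=37 S3=37 blocked=[1, 2, 3]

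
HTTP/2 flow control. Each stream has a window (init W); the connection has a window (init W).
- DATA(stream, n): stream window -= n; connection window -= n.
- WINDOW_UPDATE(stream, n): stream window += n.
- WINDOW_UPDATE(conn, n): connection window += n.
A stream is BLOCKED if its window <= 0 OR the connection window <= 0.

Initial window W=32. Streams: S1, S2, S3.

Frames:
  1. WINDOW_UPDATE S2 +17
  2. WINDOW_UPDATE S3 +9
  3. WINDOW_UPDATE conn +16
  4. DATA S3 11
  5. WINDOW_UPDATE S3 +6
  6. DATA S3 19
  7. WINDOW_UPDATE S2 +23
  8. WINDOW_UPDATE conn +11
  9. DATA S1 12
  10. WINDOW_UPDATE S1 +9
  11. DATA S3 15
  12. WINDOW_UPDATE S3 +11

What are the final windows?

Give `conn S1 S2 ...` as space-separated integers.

Op 1: conn=32 S1=32 S2=49 S3=32 blocked=[]
Op 2: conn=32 S1=32 S2=49 S3=41 blocked=[]
Op 3: conn=48 S1=32 S2=49 S3=41 blocked=[]
Op 4: conn=37 S1=32 S2=49 S3=30 blocked=[]
Op 5: conn=37 S1=32 S2=49 S3=36 blocked=[]
Op 6: conn=18 S1=32 S2=49 S3=17 blocked=[]
Op 7: conn=18 S1=32 S2=72 S3=17 blocked=[]
Op 8: conn=29 S1=32 S2=72 S3=17 blocked=[]
Op 9: conn=17 S1=20 S2=72 S3=17 blocked=[]
Op 10: conn=17 S1=29 S2=72 S3=17 blocked=[]
Op 11: conn=2 S1=29 S2=72 S3=2 blocked=[]
Op 12: conn=2 S1=29 S2=72 S3=13 blocked=[]

Answer: 2 29 72 13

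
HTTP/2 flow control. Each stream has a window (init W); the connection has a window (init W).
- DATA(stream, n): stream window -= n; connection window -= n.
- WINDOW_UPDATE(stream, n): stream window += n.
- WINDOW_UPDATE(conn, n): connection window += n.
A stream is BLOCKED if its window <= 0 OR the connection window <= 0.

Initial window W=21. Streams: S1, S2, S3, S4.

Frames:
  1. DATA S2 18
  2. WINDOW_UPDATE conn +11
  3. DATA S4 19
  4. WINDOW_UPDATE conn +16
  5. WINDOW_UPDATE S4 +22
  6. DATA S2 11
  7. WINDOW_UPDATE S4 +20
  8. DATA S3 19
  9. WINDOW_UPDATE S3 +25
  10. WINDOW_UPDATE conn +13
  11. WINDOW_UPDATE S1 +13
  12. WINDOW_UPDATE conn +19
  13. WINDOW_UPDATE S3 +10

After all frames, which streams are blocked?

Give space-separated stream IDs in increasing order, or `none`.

Op 1: conn=3 S1=21 S2=3 S3=21 S4=21 blocked=[]
Op 2: conn=14 S1=21 S2=3 S3=21 S4=21 blocked=[]
Op 3: conn=-5 S1=21 S2=3 S3=21 S4=2 blocked=[1, 2, 3, 4]
Op 4: conn=11 S1=21 S2=3 S3=21 S4=2 blocked=[]
Op 5: conn=11 S1=21 S2=3 S3=21 S4=24 blocked=[]
Op 6: conn=0 S1=21 S2=-8 S3=21 S4=24 blocked=[1, 2, 3, 4]
Op 7: conn=0 S1=21 S2=-8 S3=21 S4=44 blocked=[1, 2, 3, 4]
Op 8: conn=-19 S1=21 S2=-8 S3=2 S4=44 blocked=[1, 2, 3, 4]
Op 9: conn=-19 S1=21 S2=-8 S3=27 S4=44 blocked=[1, 2, 3, 4]
Op 10: conn=-6 S1=21 S2=-8 S3=27 S4=44 blocked=[1, 2, 3, 4]
Op 11: conn=-6 S1=34 S2=-8 S3=27 S4=44 blocked=[1, 2, 3, 4]
Op 12: conn=13 S1=34 S2=-8 S3=27 S4=44 blocked=[2]
Op 13: conn=13 S1=34 S2=-8 S3=37 S4=44 blocked=[2]

Answer: S2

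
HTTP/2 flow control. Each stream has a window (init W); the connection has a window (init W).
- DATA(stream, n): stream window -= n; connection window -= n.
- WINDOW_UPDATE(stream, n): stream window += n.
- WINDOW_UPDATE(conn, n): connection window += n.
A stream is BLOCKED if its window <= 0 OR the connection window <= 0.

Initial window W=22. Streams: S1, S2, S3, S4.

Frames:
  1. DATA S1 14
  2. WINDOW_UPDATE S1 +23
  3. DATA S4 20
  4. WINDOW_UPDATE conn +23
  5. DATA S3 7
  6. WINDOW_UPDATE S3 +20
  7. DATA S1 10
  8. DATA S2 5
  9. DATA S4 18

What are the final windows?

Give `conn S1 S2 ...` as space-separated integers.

Answer: -29 21 17 35 -16

Derivation:
Op 1: conn=8 S1=8 S2=22 S3=22 S4=22 blocked=[]
Op 2: conn=8 S1=31 S2=22 S3=22 S4=22 blocked=[]
Op 3: conn=-12 S1=31 S2=22 S3=22 S4=2 blocked=[1, 2, 3, 4]
Op 4: conn=11 S1=31 S2=22 S3=22 S4=2 blocked=[]
Op 5: conn=4 S1=31 S2=22 S3=15 S4=2 blocked=[]
Op 6: conn=4 S1=31 S2=22 S3=35 S4=2 blocked=[]
Op 7: conn=-6 S1=21 S2=22 S3=35 S4=2 blocked=[1, 2, 3, 4]
Op 8: conn=-11 S1=21 S2=17 S3=35 S4=2 blocked=[1, 2, 3, 4]
Op 9: conn=-29 S1=21 S2=17 S3=35 S4=-16 blocked=[1, 2, 3, 4]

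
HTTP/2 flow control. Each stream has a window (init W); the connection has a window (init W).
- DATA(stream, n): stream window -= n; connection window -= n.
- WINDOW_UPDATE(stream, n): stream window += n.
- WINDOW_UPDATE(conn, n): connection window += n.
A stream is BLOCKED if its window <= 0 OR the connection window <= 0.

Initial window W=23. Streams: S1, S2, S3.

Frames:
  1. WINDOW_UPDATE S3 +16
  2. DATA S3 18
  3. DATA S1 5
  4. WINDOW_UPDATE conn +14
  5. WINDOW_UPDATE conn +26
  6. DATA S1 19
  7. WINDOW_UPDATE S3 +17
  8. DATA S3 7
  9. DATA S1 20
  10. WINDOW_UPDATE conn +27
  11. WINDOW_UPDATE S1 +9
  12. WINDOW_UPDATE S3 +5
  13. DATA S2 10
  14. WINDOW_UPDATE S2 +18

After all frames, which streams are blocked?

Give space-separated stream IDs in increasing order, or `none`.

Op 1: conn=23 S1=23 S2=23 S3=39 blocked=[]
Op 2: conn=5 S1=23 S2=23 S3=21 blocked=[]
Op 3: conn=0 S1=18 S2=23 S3=21 blocked=[1, 2, 3]
Op 4: conn=14 S1=18 S2=23 S3=21 blocked=[]
Op 5: conn=40 S1=18 S2=23 S3=21 blocked=[]
Op 6: conn=21 S1=-1 S2=23 S3=21 blocked=[1]
Op 7: conn=21 S1=-1 S2=23 S3=38 blocked=[1]
Op 8: conn=14 S1=-1 S2=23 S3=31 blocked=[1]
Op 9: conn=-6 S1=-21 S2=23 S3=31 blocked=[1, 2, 3]
Op 10: conn=21 S1=-21 S2=23 S3=31 blocked=[1]
Op 11: conn=21 S1=-12 S2=23 S3=31 blocked=[1]
Op 12: conn=21 S1=-12 S2=23 S3=36 blocked=[1]
Op 13: conn=11 S1=-12 S2=13 S3=36 blocked=[1]
Op 14: conn=11 S1=-12 S2=31 S3=36 blocked=[1]

Answer: S1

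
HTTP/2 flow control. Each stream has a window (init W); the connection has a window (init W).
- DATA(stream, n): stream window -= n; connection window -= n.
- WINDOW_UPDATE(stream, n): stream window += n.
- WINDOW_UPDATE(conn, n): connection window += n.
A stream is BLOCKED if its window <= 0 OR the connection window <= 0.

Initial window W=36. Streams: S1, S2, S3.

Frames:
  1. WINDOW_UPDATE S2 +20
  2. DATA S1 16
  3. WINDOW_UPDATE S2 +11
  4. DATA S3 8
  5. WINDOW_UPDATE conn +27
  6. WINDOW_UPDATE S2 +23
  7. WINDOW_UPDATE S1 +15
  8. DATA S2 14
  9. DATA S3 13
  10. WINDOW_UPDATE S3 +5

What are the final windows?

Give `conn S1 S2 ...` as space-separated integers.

Op 1: conn=36 S1=36 S2=56 S3=36 blocked=[]
Op 2: conn=20 S1=20 S2=56 S3=36 blocked=[]
Op 3: conn=20 S1=20 S2=67 S3=36 blocked=[]
Op 4: conn=12 S1=20 S2=67 S3=28 blocked=[]
Op 5: conn=39 S1=20 S2=67 S3=28 blocked=[]
Op 6: conn=39 S1=20 S2=90 S3=28 blocked=[]
Op 7: conn=39 S1=35 S2=90 S3=28 blocked=[]
Op 8: conn=25 S1=35 S2=76 S3=28 blocked=[]
Op 9: conn=12 S1=35 S2=76 S3=15 blocked=[]
Op 10: conn=12 S1=35 S2=76 S3=20 blocked=[]

Answer: 12 35 76 20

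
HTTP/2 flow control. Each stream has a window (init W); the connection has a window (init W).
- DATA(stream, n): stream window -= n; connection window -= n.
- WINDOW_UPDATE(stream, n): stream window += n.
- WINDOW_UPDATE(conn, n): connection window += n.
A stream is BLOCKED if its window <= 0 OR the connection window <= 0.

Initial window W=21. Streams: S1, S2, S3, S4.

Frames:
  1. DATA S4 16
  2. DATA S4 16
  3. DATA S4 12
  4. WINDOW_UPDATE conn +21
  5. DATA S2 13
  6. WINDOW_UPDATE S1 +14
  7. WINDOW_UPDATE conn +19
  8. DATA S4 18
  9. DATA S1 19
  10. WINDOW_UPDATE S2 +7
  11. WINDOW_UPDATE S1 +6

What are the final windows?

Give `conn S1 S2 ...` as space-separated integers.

Op 1: conn=5 S1=21 S2=21 S3=21 S4=5 blocked=[]
Op 2: conn=-11 S1=21 S2=21 S3=21 S4=-11 blocked=[1, 2, 3, 4]
Op 3: conn=-23 S1=21 S2=21 S3=21 S4=-23 blocked=[1, 2, 3, 4]
Op 4: conn=-2 S1=21 S2=21 S3=21 S4=-23 blocked=[1, 2, 3, 4]
Op 5: conn=-15 S1=21 S2=8 S3=21 S4=-23 blocked=[1, 2, 3, 4]
Op 6: conn=-15 S1=35 S2=8 S3=21 S4=-23 blocked=[1, 2, 3, 4]
Op 7: conn=4 S1=35 S2=8 S3=21 S4=-23 blocked=[4]
Op 8: conn=-14 S1=35 S2=8 S3=21 S4=-41 blocked=[1, 2, 3, 4]
Op 9: conn=-33 S1=16 S2=8 S3=21 S4=-41 blocked=[1, 2, 3, 4]
Op 10: conn=-33 S1=16 S2=15 S3=21 S4=-41 blocked=[1, 2, 3, 4]
Op 11: conn=-33 S1=22 S2=15 S3=21 S4=-41 blocked=[1, 2, 3, 4]

Answer: -33 22 15 21 -41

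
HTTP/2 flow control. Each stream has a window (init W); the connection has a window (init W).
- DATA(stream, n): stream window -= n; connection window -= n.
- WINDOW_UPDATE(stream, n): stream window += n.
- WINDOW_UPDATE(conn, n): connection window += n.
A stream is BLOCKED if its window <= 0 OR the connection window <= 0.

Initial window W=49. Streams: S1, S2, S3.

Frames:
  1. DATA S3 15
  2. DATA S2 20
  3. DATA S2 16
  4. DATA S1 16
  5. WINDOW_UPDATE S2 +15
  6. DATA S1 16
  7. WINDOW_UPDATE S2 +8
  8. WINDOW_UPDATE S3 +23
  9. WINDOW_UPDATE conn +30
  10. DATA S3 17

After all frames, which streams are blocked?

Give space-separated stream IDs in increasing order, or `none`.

Op 1: conn=34 S1=49 S2=49 S3=34 blocked=[]
Op 2: conn=14 S1=49 S2=29 S3=34 blocked=[]
Op 3: conn=-2 S1=49 S2=13 S3=34 blocked=[1, 2, 3]
Op 4: conn=-18 S1=33 S2=13 S3=34 blocked=[1, 2, 3]
Op 5: conn=-18 S1=33 S2=28 S3=34 blocked=[1, 2, 3]
Op 6: conn=-34 S1=17 S2=28 S3=34 blocked=[1, 2, 3]
Op 7: conn=-34 S1=17 S2=36 S3=34 blocked=[1, 2, 3]
Op 8: conn=-34 S1=17 S2=36 S3=57 blocked=[1, 2, 3]
Op 9: conn=-4 S1=17 S2=36 S3=57 blocked=[1, 2, 3]
Op 10: conn=-21 S1=17 S2=36 S3=40 blocked=[1, 2, 3]

Answer: S1 S2 S3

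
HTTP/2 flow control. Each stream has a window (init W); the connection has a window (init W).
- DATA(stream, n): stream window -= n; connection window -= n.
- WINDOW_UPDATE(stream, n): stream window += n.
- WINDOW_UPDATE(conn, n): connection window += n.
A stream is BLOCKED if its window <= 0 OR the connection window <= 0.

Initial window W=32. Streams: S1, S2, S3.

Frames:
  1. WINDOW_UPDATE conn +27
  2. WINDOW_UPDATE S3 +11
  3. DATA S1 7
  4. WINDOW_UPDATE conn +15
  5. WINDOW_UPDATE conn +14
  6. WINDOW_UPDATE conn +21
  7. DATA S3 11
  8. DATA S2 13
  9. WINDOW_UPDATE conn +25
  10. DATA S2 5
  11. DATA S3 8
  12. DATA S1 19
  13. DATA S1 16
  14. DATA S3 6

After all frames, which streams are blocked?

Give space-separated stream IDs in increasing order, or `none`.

Op 1: conn=59 S1=32 S2=32 S3=32 blocked=[]
Op 2: conn=59 S1=32 S2=32 S3=43 blocked=[]
Op 3: conn=52 S1=25 S2=32 S3=43 blocked=[]
Op 4: conn=67 S1=25 S2=32 S3=43 blocked=[]
Op 5: conn=81 S1=25 S2=32 S3=43 blocked=[]
Op 6: conn=102 S1=25 S2=32 S3=43 blocked=[]
Op 7: conn=91 S1=25 S2=32 S3=32 blocked=[]
Op 8: conn=78 S1=25 S2=19 S3=32 blocked=[]
Op 9: conn=103 S1=25 S2=19 S3=32 blocked=[]
Op 10: conn=98 S1=25 S2=14 S3=32 blocked=[]
Op 11: conn=90 S1=25 S2=14 S3=24 blocked=[]
Op 12: conn=71 S1=6 S2=14 S3=24 blocked=[]
Op 13: conn=55 S1=-10 S2=14 S3=24 blocked=[1]
Op 14: conn=49 S1=-10 S2=14 S3=18 blocked=[1]

Answer: S1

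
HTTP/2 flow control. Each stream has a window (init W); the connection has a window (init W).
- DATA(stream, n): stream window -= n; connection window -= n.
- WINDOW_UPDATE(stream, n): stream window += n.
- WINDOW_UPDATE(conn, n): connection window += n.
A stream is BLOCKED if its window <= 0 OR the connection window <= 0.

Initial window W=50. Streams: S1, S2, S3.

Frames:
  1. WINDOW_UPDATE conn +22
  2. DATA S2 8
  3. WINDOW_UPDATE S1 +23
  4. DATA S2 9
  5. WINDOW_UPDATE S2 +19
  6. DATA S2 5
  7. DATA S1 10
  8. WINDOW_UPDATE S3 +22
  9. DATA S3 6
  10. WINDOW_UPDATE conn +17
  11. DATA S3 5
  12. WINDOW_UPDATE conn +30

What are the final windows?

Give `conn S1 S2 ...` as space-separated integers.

Answer: 76 63 47 61

Derivation:
Op 1: conn=72 S1=50 S2=50 S3=50 blocked=[]
Op 2: conn=64 S1=50 S2=42 S3=50 blocked=[]
Op 3: conn=64 S1=73 S2=42 S3=50 blocked=[]
Op 4: conn=55 S1=73 S2=33 S3=50 blocked=[]
Op 5: conn=55 S1=73 S2=52 S3=50 blocked=[]
Op 6: conn=50 S1=73 S2=47 S3=50 blocked=[]
Op 7: conn=40 S1=63 S2=47 S3=50 blocked=[]
Op 8: conn=40 S1=63 S2=47 S3=72 blocked=[]
Op 9: conn=34 S1=63 S2=47 S3=66 blocked=[]
Op 10: conn=51 S1=63 S2=47 S3=66 blocked=[]
Op 11: conn=46 S1=63 S2=47 S3=61 blocked=[]
Op 12: conn=76 S1=63 S2=47 S3=61 blocked=[]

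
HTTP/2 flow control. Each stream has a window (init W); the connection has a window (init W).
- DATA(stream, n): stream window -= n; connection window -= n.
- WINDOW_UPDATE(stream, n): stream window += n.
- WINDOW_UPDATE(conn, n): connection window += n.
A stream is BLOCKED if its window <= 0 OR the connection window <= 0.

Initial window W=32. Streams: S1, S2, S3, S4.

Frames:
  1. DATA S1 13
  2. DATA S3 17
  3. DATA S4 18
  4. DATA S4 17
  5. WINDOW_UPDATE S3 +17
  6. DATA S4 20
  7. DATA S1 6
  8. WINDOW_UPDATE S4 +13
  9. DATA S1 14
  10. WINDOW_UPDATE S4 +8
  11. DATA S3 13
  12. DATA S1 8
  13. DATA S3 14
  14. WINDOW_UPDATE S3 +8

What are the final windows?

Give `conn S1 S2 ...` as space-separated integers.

Op 1: conn=19 S1=19 S2=32 S3=32 S4=32 blocked=[]
Op 2: conn=2 S1=19 S2=32 S3=15 S4=32 blocked=[]
Op 3: conn=-16 S1=19 S2=32 S3=15 S4=14 blocked=[1, 2, 3, 4]
Op 4: conn=-33 S1=19 S2=32 S3=15 S4=-3 blocked=[1, 2, 3, 4]
Op 5: conn=-33 S1=19 S2=32 S3=32 S4=-3 blocked=[1, 2, 3, 4]
Op 6: conn=-53 S1=19 S2=32 S3=32 S4=-23 blocked=[1, 2, 3, 4]
Op 7: conn=-59 S1=13 S2=32 S3=32 S4=-23 blocked=[1, 2, 3, 4]
Op 8: conn=-59 S1=13 S2=32 S3=32 S4=-10 blocked=[1, 2, 3, 4]
Op 9: conn=-73 S1=-1 S2=32 S3=32 S4=-10 blocked=[1, 2, 3, 4]
Op 10: conn=-73 S1=-1 S2=32 S3=32 S4=-2 blocked=[1, 2, 3, 4]
Op 11: conn=-86 S1=-1 S2=32 S3=19 S4=-2 blocked=[1, 2, 3, 4]
Op 12: conn=-94 S1=-9 S2=32 S3=19 S4=-2 blocked=[1, 2, 3, 4]
Op 13: conn=-108 S1=-9 S2=32 S3=5 S4=-2 blocked=[1, 2, 3, 4]
Op 14: conn=-108 S1=-9 S2=32 S3=13 S4=-2 blocked=[1, 2, 3, 4]

Answer: -108 -9 32 13 -2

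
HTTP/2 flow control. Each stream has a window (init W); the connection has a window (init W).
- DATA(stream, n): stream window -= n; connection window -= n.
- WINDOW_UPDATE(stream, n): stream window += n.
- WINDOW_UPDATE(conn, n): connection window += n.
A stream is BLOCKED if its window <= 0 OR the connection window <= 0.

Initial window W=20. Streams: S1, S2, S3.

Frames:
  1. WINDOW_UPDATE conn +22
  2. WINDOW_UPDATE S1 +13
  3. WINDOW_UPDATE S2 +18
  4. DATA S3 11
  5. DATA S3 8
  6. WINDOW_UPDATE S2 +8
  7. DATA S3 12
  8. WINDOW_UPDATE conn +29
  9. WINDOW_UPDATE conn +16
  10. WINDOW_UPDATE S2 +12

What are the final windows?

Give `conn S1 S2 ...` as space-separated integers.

Op 1: conn=42 S1=20 S2=20 S3=20 blocked=[]
Op 2: conn=42 S1=33 S2=20 S3=20 blocked=[]
Op 3: conn=42 S1=33 S2=38 S3=20 blocked=[]
Op 4: conn=31 S1=33 S2=38 S3=9 blocked=[]
Op 5: conn=23 S1=33 S2=38 S3=1 blocked=[]
Op 6: conn=23 S1=33 S2=46 S3=1 blocked=[]
Op 7: conn=11 S1=33 S2=46 S3=-11 blocked=[3]
Op 8: conn=40 S1=33 S2=46 S3=-11 blocked=[3]
Op 9: conn=56 S1=33 S2=46 S3=-11 blocked=[3]
Op 10: conn=56 S1=33 S2=58 S3=-11 blocked=[3]

Answer: 56 33 58 -11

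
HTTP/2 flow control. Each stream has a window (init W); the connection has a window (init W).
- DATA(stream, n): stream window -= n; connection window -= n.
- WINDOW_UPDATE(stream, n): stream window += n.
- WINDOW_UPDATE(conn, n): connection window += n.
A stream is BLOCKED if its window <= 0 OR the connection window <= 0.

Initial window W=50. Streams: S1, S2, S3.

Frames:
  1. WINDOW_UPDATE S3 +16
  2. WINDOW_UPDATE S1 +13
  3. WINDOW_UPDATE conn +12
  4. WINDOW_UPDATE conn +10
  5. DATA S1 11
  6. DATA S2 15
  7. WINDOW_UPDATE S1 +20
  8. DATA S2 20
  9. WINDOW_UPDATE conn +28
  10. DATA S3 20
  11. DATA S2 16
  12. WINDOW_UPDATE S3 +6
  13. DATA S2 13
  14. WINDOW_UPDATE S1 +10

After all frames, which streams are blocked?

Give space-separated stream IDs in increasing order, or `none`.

Answer: S2

Derivation:
Op 1: conn=50 S1=50 S2=50 S3=66 blocked=[]
Op 2: conn=50 S1=63 S2=50 S3=66 blocked=[]
Op 3: conn=62 S1=63 S2=50 S3=66 blocked=[]
Op 4: conn=72 S1=63 S2=50 S3=66 blocked=[]
Op 5: conn=61 S1=52 S2=50 S3=66 blocked=[]
Op 6: conn=46 S1=52 S2=35 S3=66 blocked=[]
Op 7: conn=46 S1=72 S2=35 S3=66 blocked=[]
Op 8: conn=26 S1=72 S2=15 S3=66 blocked=[]
Op 9: conn=54 S1=72 S2=15 S3=66 blocked=[]
Op 10: conn=34 S1=72 S2=15 S3=46 blocked=[]
Op 11: conn=18 S1=72 S2=-1 S3=46 blocked=[2]
Op 12: conn=18 S1=72 S2=-1 S3=52 blocked=[2]
Op 13: conn=5 S1=72 S2=-14 S3=52 blocked=[2]
Op 14: conn=5 S1=82 S2=-14 S3=52 blocked=[2]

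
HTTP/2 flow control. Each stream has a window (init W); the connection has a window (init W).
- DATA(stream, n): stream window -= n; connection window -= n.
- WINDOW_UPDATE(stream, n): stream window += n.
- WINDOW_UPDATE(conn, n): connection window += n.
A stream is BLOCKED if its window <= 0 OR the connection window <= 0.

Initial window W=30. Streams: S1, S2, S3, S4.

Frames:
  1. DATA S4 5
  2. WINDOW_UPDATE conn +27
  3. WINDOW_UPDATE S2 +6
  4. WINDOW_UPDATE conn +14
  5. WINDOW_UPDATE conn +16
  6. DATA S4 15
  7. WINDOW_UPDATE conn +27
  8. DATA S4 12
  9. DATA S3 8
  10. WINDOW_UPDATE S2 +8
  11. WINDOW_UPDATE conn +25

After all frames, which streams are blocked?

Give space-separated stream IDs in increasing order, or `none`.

Answer: S4

Derivation:
Op 1: conn=25 S1=30 S2=30 S3=30 S4=25 blocked=[]
Op 2: conn=52 S1=30 S2=30 S3=30 S4=25 blocked=[]
Op 3: conn=52 S1=30 S2=36 S3=30 S4=25 blocked=[]
Op 4: conn=66 S1=30 S2=36 S3=30 S4=25 blocked=[]
Op 5: conn=82 S1=30 S2=36 S3=30 S4=25 blocked=[]
Op 6: conn=67 S1=30 S2=36 S3=30 S4=10 blocked=[]
Op 7: conn=94 S1=30 S2=36 S3=30 S4=10 blocked=[]
Op 8: conn=82 S1=30 S2=36 S3=30 S4=-2 blocked=[4]
Op 9: conn=74 S1=30 S2=36 S3=22 S4=-2 blocked=[4]
Op 10: conn=74 S1=30 S2=44 S3=22 S4=-2 blocked=[4]
Op 11: conn=99 S1=30 S2=44 S3=22 S4=-2 blocked=[4]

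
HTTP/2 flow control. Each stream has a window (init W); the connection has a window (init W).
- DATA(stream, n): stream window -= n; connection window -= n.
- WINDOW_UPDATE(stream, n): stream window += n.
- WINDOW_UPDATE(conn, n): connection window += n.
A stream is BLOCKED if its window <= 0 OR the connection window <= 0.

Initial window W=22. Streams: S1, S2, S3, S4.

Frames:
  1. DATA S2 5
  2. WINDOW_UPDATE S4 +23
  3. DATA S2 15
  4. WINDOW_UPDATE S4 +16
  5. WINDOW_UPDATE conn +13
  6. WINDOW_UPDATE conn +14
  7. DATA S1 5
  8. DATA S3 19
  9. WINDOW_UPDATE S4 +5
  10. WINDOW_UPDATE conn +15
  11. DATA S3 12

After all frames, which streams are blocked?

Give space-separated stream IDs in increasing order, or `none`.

Op 1: conn=17 S1=22 S2=17 S3=22 S4=22 blocked=[]
Op 2: conn=17 S1=22 S2=17 S3=22 S4=45 blocked=[]
Op 3: conn=2 S1=22 S2=2 S3=22 S4=45 blocked=[]
Op 4: conn=2 S1=22 S2=2 S3=22 S4=61 blocked=[]
Op 5: conn=15 S1=22 S2=2 S3=22 S4=61 blocked=[]
Op 6: conn=29 S1=22 S2=2 S3=22 S4=61 blocked=[]
Op 7: conn=24 S1=17 S2=2 S3=22 S4=61 blocked=[]
Op 8: conn=5 S1=17 S2=2 S3=3 S4=61 blocked=[]
Op 9: conn=5 S1=17 S2=2 S3=3 S4=66 blocked=[]
Op 10: conn=20 S1=17 S2=2 S3=3 S4=66 blocked=[]
Op 11: conn=8 S1=17 S2=2 S3=-9 S4=66 blocked=[3]

Answer: S3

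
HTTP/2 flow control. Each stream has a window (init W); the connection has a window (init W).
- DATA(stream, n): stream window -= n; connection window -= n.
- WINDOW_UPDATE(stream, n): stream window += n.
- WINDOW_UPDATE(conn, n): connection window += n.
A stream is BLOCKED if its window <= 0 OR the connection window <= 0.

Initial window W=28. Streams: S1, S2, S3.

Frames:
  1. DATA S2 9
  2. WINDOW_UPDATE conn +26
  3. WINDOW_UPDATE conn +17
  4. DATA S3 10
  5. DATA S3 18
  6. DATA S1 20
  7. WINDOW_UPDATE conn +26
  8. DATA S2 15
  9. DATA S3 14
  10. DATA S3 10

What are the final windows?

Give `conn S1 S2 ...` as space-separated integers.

Answer: 1 8 4 -24

Derivation:
Op 1: conn=19 S1=28 S2=19 S3=28 blocked=[]
Op 2: conn=45 S1=28 S2=19 S3=28 blocked=[]
Op 3: conn=62 S1=28 S2=19 S3=28 blocked=[]
Op 4: conn=52 S1=28 S2=19 S3=18 blocked=[]
Op 5: conn=34 S1=28 S2=19 S3=0 blocked=[3]
Op 6: conn=14 S1=8 S2=19 S3=0 blocked=[3]
Op 7: conn=40 S1=8 S2=19 S3=0 blocked=[3]
Op 8: conn=25 S1=8 S2=4 S3=0 blocked=[3]
Op 9: conn=11 S1=8 S2=4 S3=-14 blocked=[3]
Op 10: conn=1 S1=8 S2=4 S3=-24 blocked=[3]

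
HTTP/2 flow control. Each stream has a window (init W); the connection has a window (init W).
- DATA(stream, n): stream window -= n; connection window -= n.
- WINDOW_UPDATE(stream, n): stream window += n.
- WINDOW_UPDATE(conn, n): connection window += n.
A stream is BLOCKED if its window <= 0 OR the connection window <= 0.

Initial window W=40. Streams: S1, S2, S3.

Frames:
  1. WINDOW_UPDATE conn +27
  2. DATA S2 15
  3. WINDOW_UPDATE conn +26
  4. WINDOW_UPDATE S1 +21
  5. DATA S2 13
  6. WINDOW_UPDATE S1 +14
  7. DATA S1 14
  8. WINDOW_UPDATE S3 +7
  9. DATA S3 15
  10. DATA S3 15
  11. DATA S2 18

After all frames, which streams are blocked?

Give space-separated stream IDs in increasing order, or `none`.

Op 1: conn=67 S1=40 S2=40 S3=40 blocked=[]
Op 2: conn=52 S1=40 S2=25 S3=40 blocked=[]
Op 3: conn=78 S1=40 S2=25 S3=40 blocked=[]
Op 4: conn=78 S1=61 S2=25 S3=40 blocked=[]
Op 5: conn=65 S1=61 S2=12 S3=40 blocked=[]
Op 6: conn=65 S1=75 S2=12 S3=40 blocked=[]
Op 7: conn=51 S1=61 S2=12 S3=40 blocked=[]
Op 8: conn=51 S1=61 S2=12 S3=47 blocked=[]
Op 9: conn=36 S1=61 S2=12 S3=32 blocked=[]
Op 10: conn=21 S1=61 S2=12 S3=17 blocked=[]
Op 11: conn=3 S1=61 S2=-6 S3=17 blocked=[2]

Answer: S2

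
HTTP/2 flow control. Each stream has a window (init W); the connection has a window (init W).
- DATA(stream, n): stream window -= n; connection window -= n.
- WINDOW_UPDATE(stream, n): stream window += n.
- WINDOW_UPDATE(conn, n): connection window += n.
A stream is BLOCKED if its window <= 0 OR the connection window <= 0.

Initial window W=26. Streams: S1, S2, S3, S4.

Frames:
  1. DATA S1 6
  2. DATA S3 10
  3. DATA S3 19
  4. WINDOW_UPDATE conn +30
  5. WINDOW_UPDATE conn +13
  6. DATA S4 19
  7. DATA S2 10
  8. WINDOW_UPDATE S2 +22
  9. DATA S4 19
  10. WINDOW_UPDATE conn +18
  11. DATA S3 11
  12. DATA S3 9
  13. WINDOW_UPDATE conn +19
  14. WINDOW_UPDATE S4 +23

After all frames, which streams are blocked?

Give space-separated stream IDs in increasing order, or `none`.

Op 1: conn=20 S1=20 S2=26 S3=26 S4=26 blocked=[]
Op 2: conn=10 S1=20 S2=26 S3=16 S4=26 blocked=[]
Op 3: conn=-9 S1=20 S2=26 S3=-3 S4=26 blocked=[1, 2, 3, 4]
Op 4: conn=21 S1=20 S2=26 S3=-3 S4=26 blocked=[3]
Op 5: conn=34 S1=20 S2=26 S3=-3 S4=26 blocked=[3]
Op 6: conn=15 S1=20 S2=26 S3=-3 S4=7 blocked=[3]
Op 7: conn=5 S1=20 S2=16 S3=-3 S4=7 blocked=[3]
Op 8: conn=5 S1=20 S2=38 S3=-3 S4=7 blocked=[3]
Op 9: conn=-14 S1=20 S2=38 S3=-3 S4=-12 blocked=[1, 2, 3, 4]
Op 10: conn=4 S1=20 S2=38 S3=-3 S4=-12 blocked=[3, 4]
Op 11: conn=-7 S1=20 S2=38 S3=-14 S4=-12 blocked=[1, 2, 3, 4]
Op 12: conn=-16 S1=20 S2=38 S3=-23 S4=-12 blocked=[1, 2, 3, 4]
Op 13: conn=3 S1=20 S2=38 S3=-23 S4=-12 blocked=[3, 4]
Op 14: conn=3 S1=20 S2=38 S3=-23 S4=11 blocked=[3]

Answer: S3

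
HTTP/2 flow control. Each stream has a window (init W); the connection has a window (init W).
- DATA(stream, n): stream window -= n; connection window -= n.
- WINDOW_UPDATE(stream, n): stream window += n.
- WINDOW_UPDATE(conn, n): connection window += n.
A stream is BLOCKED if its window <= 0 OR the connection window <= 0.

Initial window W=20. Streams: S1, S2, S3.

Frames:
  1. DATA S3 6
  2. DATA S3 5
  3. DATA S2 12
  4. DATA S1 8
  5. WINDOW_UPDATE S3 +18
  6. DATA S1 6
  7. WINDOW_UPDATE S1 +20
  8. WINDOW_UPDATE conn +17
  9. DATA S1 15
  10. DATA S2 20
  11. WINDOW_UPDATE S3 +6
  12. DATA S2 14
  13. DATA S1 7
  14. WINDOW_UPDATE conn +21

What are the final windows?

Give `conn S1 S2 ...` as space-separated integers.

Answer: -35 4 -26 33

Derivation:
Op 1: conn=14 S1=20 S2=20 S3=14 blocked=[]
Op 2: conn=9 S1=20 S2=20 S3=9 blocked=[]
Op 3: conn=-3 S1=20 S2=8 S3=9 blocked=[1, 2, 3]
Op 4: conn=-11 S1=12 S2=8 S3=9 blocked=[1, 2, 3]
Op 5: conn=-11 S1=12 S2=8 S3=27 blocked=[1, 2, 3]
Op 6: conn=-17 S1=6 S2=8 S3=27 blocked=[1, 2, 3]
Op 7: conn=-17 S1=26 S2=8 S3=27 blocked=[1, 2, 3]
Op 8: conn=0 S1=26 S2=8 S3=27 blocked=[1, 2, 3]
Op 9: conn=-15 S1=11 S2=8 S3=27 blocked=[1, 2, 3]
Op 10: conn=-35 S1=11 S2=-12 S3=27 blocked=[1, 2, 3]
Op 11: conn=-35 S1=11 S2=-12 S3=33 blocked=[1, 2, 3]
Op 12: conn=-49 S1=11 S2=-26 S3=33 blocked=[1, 2, 3]
Op 13: conn=-56 S1=4 S2=-26 S3=33 blocked=[1, 2, 3]
Op 14: conn=-35 S1=4 S2=-26 S3=33 blocked=[1, 2, 3]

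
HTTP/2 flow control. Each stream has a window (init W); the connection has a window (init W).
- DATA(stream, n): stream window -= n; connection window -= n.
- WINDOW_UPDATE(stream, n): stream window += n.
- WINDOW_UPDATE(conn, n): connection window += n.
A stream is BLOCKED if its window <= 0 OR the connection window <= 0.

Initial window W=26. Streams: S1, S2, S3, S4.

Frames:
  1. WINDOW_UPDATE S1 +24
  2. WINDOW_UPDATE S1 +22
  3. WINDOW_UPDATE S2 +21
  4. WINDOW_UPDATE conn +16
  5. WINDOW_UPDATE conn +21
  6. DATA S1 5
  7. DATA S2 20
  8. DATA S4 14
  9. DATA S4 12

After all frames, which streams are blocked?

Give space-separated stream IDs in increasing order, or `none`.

Op 1: conn=26 S1=50 S2=26 S3=26 S4=26 blocked=[]
Op 2: conn=26 S1=72 S2=26 S3=26 S4=26 blocked=[]
Op 3: conn=26 S1=72 S2=47 S3=26 S4=26 blocked=[]
Op 4: conn=42 S1=72 S2=47 S3=26 S4=26 blocked=[]
Op 5: conn=63 S1=72 S2=47 S3=26 S4=26 blocked=[]
Op 6: conn=58 S1=67 S2=47 S3=26 S4=26 blocked=[]
Op 7: conn=38 S1=67 S2=27 S3=26 S4=26 blocked=[]
Op 8: conn=24 S1=67 S2=27 S3=26 S4=12 blocked=[]
Op 9: conn=12 S1=67 S2=27 S3=26 S4=0 blocked=[4]

Answer: S4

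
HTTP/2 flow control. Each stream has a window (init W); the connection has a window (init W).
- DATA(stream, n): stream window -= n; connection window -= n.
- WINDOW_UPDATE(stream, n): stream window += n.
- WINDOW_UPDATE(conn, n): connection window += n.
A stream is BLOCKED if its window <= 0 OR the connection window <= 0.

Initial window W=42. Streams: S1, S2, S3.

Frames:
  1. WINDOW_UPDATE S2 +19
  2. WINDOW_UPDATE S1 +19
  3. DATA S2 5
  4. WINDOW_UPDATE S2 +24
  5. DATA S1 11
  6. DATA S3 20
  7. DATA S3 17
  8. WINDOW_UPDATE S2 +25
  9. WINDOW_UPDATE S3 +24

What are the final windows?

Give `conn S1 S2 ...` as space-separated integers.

Op 1: conn=42 S1=42 S2=61 S3=42 blocked=[]
Op 2: conn=42 S1=61 S2=61 S3=42 blocked=[]
Op 3: conn=37 S1=61 S2=56 S3=42 blocked=[]
Op 4: conn=37 S1=61 S2=80 S3=42 blocked=[]
Op 5: conn=26 S1=50 S2=80 S3=42 blocked=[]
Op 6: conn=6 S1=50 S2=80 S3=22 blocked=[]
Op 7: conn=-11 S1=50 S2=80 S3=5 blocked=[1, 2, 3]
Op 8: conn=-11 S1=50 S2=105 S3=5 blocked=[1, 2, 3]
Op 9: conn=-11 S1=50 S2=105 S3=29 blocked=[1, 2, 3]

Answer: -11 50 105 29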